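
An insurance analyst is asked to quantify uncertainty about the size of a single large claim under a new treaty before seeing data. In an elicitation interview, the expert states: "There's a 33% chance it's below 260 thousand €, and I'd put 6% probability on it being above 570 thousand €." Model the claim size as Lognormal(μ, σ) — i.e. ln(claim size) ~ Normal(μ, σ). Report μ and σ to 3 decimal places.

μ ≈ 5.734, σ ≈ 0.394

If T ~ Lognormal(μ,σ) then ln T ~ Normal(μ,σ), so the p-quantile of ln T is μ + z_p·σ.
ln(260) = 5.561 and ln(570) = 6.346; z_{0.33} = -0.4399, z_{0.94} = 1.555.
σ = (6.346 − 5.561)/(1.555 − (-0.4399)) = 0.394.
μ = 5.561 − (-0.4399)·0.394 = 5.734.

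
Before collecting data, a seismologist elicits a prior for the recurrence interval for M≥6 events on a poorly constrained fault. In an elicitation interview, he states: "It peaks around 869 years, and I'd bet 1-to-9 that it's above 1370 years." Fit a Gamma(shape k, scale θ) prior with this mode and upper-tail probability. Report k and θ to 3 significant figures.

k ≈ 10, θ ≈ 96.1

Gamma(k,θ) with k>1 has mode (k−1)θ, so θ = 869/(k−1).
Need P(X < 1370) = 0.9 with θ tied to k this way. Start at k = 2, θ = 869: P(X<1370) ≈ 0.467.
Too low — raise k to concentrate. Iterating converges to k ≈ 10.
Then θ = 869/(10−1) ≈ 96.1.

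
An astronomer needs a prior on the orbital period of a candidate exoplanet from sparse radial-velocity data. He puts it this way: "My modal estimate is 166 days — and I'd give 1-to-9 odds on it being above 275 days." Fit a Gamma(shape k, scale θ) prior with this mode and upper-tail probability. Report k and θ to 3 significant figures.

Gamma(k,θ) with k>1 has mode (k−1)θ, so θ = 166/(k−1).
Need P(X < 275) = 0.9 with θ tied to k this way. Start at k = 2, θ = 166: P(X<275) ≈ 0.493.
Too low — raise k to concentrate. Iterating converges to k ≈ 8.41.
Then θ = 166/(8.41−1) ≈ 22.4.

k ≈ 8.41, θ ≈ 22.4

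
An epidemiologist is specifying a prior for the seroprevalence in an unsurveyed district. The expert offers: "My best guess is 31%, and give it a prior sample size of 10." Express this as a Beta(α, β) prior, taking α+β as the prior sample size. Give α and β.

Under the effective-sample-size interpretation, Beta(α, β) has prior mean α/(α+β) and prior sample size α+β.
So α+β = 10 and α/(α+β) = 0.31, giving α = 0.31·10 = 3.1 and β = 10 − 3.1 = 6.9.

α = 3.1, β = 6.9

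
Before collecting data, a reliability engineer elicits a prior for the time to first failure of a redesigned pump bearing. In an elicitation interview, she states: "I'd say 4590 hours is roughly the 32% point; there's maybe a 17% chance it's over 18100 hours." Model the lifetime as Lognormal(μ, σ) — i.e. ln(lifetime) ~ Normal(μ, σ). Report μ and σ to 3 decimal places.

If T ~ Lognormal(μ,σ) then ln T ~ Normal(μ,σ), so the p-quantile of ln T is μ + z_p·σ.
ln(4590) = 8.432 and ln(18100) = 9.804; z_{0.32} = -0.4677, z_{0.83} = 0.9542.
σ = (9.804 − 8.432)/(0.9542 − (-0.4677)) = 0.965.
μ = 8.432 − (-0.4677)·0.965 = 8.883.

μ ≈ 8.883, σ ≈ 0.965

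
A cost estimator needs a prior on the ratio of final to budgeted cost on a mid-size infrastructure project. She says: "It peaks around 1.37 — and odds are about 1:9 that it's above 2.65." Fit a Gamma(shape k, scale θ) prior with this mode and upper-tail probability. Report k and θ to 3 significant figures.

k ≈ 5.4, θ ≈ 0.312

Gamma(k,θ) with k>1 has mode (k−1)θ, so θ = 1.37/(k−1).
Need P(X < 2.65) = 0.9 with θ tied to k this way. Start at k = 2, θ = 1.37: P(X<2.65) ≈ 0.576.
Too low — raise k to concentrate. Iterating converges to k ≈ 5.4.
Then θ = 1.37/(5.4−1) ≈ 0.312.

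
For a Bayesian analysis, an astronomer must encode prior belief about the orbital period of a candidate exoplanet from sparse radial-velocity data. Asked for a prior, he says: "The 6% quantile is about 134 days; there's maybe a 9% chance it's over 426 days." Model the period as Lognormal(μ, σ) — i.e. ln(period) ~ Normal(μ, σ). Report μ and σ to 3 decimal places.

μ ≈ 5.519, σ ≈ 0.399

If T ~ Lognormal(μ,σ) then ln T ~ Normal(μ,σ), so the p-quantile of ln T is μ + z_p·σ.
ln(134) = 4.898 and ln(426) = 6.054; z_{0.06} = -1.555, z_{0.91} = 1.341.
σ = (6.054 − 4.898)/(1.341 − (-1.555)) = 0.399.
μ = 4.898 − (-1.555)·0.399 = 5.519.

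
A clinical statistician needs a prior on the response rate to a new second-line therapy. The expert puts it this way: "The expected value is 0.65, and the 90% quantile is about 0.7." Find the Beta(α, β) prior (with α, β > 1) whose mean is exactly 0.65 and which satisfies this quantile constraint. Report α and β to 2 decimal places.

α ≈ 95.16, β ≈ 51.24

With mean 0.65 fixed, write α = 0.65s, β = 0.35s where s = α+β.
Need P(θ < 0.7) = 0.9 under Beta(0.65s, 0.35s). Normal approximation: (q−m)/√(m(1−m)/s) ≈ z_{0.9} = 1.28, so s ≈ 0.65·0.35·(1.28)²/(0.7−0.65)² = 149.5.
At s = 149.5: P(θ<0.7) ≈ 0.902. Adjusting to match 0.9 gives s ≈ 146.40.
So α = 0.65·146.40 ≈ 95.16, β = 0.35·146.40 ≈ 51.24.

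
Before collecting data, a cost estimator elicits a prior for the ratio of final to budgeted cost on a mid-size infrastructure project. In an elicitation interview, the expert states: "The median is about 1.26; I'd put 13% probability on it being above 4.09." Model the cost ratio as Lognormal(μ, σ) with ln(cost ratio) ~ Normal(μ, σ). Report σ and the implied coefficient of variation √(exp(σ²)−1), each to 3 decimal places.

If T ~ Lognormal(μ,σ) then ln T ~ Normal(μ,σ), so the p-quantile of ln T is μ + z_p·σ.
ln(1.26) = 0.2311 and ln(4.09) = 1.409; z_{0.5} = 0, z_{0.87} = 1.126.
σ = (1.409 − 0.2311)/(1.126 − (0)) = 1.045.
μ = 0.2311 − (0)·1.045 = 0.231.
CV = √(exp(σ²)−1) = √(exp(1.0927)−1) = 1.408.

σ ≈ 1.045, CV ≈ 1.408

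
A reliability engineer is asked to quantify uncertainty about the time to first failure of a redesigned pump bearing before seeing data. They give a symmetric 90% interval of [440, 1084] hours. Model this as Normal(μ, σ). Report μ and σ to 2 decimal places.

μ = 762.00, σ = 195.76

A symmetric 90% interval runs μ ± z·σ with z = 1.645.
Half-width = 322, so σ = 322/1.645 = 195.76.
μ is the interval midpoint, 762.00.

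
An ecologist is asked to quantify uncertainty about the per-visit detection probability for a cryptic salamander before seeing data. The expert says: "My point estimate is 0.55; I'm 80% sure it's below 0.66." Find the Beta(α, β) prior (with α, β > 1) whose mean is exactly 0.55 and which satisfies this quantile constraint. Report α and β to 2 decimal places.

α ≈ 8.12, β ≈ 6.64

With mean 0.55 fixed, write α = 0.55s, β = 0.45s where s = α+β.
Need P(θ < 0.66) = 0.8 under Beta(0.55s, 0.45s). Normal approximation: (q−m)/√(m(1−m)/s) ≈ z_{0.8} = 0.842, so s ≈ 0.55·0.45·(0.842)²/(0.66−0.55)² = 14.5.
At s = 14.5: P(θ<0.66) ≈ 0.798. Adjusting to match 0.8 gives s ≈ 14.76.
So α = 0.55·14.76 ≈ 8.12, β = 0.45·14.76 ≈ 6.64.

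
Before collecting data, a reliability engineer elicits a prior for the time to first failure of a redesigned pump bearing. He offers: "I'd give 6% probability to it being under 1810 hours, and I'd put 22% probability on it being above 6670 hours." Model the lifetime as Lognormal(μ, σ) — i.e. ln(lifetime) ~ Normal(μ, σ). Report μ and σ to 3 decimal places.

If T ~ Lognormal(μ,σ) then ln T ~ Normal(μ,σ), so the p-quantile of ln T is μ + z_p·σ.
ln(1810) = 7.501 and ln(6670) = 8.805; z_{0.06} = -1.555, z_{0.78} = 0.7722.
σ = (8.805 − 7.501)/(0.7722 − (-1.555)) = 0.561.
μ = 7.501 − (-1.555)·0.561 = 8.373.

μ ≈ 8.373, σ ≈ 0.561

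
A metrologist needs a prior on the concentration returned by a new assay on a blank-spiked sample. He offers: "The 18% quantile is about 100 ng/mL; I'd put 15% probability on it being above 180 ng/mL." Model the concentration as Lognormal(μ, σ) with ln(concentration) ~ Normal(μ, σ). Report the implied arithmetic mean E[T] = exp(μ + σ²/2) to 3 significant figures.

If T ~ Lognormal(μ,σ) then ln T ~ Normal(μ,σ), so the p-quantile of ln T is μ + z_p·σ.
ln(100) = 4.605 and ln(180) = 5.193; z_{0.18} = -0.9154, z_{0.85} = 1.036.
σ = (5.193 − 4.605)/(1.036 − (-0.9154)) = 0.301.
μ = 4.605 − (-0.9154)·0.301 = 4.881.
E[T] = exp(μ + σ²/2) = exp(4.881 + 0.0453) = 138 ng/mL.

E[T] ≈ 138 ng/mL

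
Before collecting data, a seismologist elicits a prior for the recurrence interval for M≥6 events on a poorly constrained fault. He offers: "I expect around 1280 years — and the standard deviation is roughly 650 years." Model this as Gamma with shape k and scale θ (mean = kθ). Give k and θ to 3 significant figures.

k ≈ 3.88, θ ≈ 330

For Gamma(k, scale θ): mean = kθ, variance = kθ², so CV = 1/√k.
CV = SD/mean = 650/1280 = 0.5078, hence k = 1/CV² = 3.88.
Then θ = mean/k = 1280/3.88 = 330.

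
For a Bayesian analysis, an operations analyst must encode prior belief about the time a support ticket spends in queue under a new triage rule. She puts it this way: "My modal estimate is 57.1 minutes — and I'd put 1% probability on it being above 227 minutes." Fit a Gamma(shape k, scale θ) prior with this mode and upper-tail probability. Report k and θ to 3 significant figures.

Gamma(k,θ) with k>1 has mode (k−1)θ, so θ = 57.1/(k−1).
Need P(X < 227) = 0.99 with θ tied to k this way. Start at k = 2, θ = 57.1: P(X<227) ≈ 0.907.
Too low — raise k to concentrate. Iterating converges to k ≈ 3.2.
Then θ = 57.1/(3.2−1) ≈ 26.

k ≈ 3.2, θ ≈ 26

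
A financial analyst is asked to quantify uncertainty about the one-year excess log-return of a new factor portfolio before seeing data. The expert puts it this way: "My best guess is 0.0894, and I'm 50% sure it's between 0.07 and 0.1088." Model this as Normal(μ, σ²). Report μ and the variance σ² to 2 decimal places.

A symmetric 50% interval runs μ ± z·σ with z = 0.6745.
Half-width = 0.0194, so σ = 0.0194/0.6745 = 0.029 and σ² = 0.00.
μ is the stated best guess, 0.09.

μ = 0.09, σ² = 0.00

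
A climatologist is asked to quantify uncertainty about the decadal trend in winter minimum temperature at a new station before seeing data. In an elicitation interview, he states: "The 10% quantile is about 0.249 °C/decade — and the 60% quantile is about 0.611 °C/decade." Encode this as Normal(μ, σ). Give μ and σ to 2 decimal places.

The p-quantile of Normal(μ,σ) is μ + z_p·σ, with z_{0.1} = -1.282 and z_{0.6} = 0.2533.
Eliminate σ: μ = (z₂·x₁ − z₁·x₂)/(z₂ − z₁) = (0.2533·0.249 − (-1.282)·0.611)/1.535 = 0.55.
Then σ = (x₂ − x₁)/(z₂ − z₁) = (0.611 − 0.249)/1.535 = 0.24.

μ = 0.55, σ = 0.24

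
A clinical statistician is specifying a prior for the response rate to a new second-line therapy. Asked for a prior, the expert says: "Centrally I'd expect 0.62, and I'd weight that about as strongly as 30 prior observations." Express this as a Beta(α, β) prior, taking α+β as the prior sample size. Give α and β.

Under the effective-sample-size interpretation, Beta(α, β) has prior mean α/(α+β) and prior sample size α+β.
So α+β = 30 and α/(α+β) = 0.62, giving α = 0.62·30 = 18.6 and β = 30 − 18.6 = 11.4.

α = 18.6, β = 11.4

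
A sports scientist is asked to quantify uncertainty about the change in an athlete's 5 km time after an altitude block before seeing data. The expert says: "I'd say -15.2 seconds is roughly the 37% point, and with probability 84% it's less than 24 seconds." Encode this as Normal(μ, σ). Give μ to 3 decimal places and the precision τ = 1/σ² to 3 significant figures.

For Normal(μ,σ), the p-quantile is μ + z_p·σ. Here z_{0.37} = -0.3319, z_{0.84} = 0.9945.
So -15.2 = μ − 0.3319σ and 24 = μ + 0.9945σ.
Subtracting: σ = (24 − -15.2)/(0.9945 − (-0.3319)) = 29.556.
Then μ = -15.2 − (-0.3319)·29.556 = -5.392.
Precision τ = 1/σ² = 1/29.56² = 0.00114.

μ = -5.392, τ = 0.00114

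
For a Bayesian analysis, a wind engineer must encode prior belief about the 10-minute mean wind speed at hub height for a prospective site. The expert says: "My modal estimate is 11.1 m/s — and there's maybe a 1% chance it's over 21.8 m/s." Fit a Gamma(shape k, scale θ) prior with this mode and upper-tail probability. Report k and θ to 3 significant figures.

Gamma(k,θ) with k>1 has mode (k−1)θ, so θ = 11.1/(k−1).
Need P(X < 21.8) = 0.99 with θ tied to k this way. Start at k = 2, θ = 11.1: P(X<21.8) ≈ 0.584.
Too low — raise k to concentrate. Iterating converges to k ≈ 11.8.
Then θ = 11.1/(11.8−1) ≈ 1.03.

k ≈ 11.8, θ ≈ 1.03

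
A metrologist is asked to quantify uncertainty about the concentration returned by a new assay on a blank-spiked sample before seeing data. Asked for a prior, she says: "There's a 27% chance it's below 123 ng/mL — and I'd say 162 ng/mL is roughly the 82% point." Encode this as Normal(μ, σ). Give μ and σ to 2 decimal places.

The p-quantile of Normal(μ,σ) is μ + z_p·σ, with z_{0.27} = -0.6128 and z_{0.82} = 0.9154.
Eliminate σ: μ = (z₂·x₁ − z₁·x₂)/(z₂ − z₁) = (0.9154·123 − (-0.6128)·162)/1.528 = 138.64.
Then σ = (x₂ − x₁)/(z₂ − z₁) = (162 − 123)/1.528 = 25.52.

μ = 138.64, σ = 25.52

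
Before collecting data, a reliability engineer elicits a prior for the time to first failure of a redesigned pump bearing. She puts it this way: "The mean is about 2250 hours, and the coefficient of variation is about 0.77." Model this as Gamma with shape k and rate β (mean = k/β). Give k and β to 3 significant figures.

For Gamma(k, rate β): mean = k/β, variance = k/β², so CV = 1/√k.
CV = 0.77, hence k = 1/CV² = 1.69.
Then β = k/mean = 1.69/2250 = 0.00075.

k ≈ 1.69, β ≈ 0.00075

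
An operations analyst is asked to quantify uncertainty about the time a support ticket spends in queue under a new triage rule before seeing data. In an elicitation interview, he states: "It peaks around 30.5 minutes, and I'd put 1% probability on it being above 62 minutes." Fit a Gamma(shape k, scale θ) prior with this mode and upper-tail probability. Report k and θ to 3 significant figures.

Gamma(k,θ) with k>1 has mode (k−1)θ, so θ = 30.5/(k−1).
Need P(X < 62) = 0.99 with θ tied to k this way. Start at k = 2, θ = 30.5: P(X<62) ≈ 0.603.
Too low — raise k to concentrate. Iterating converges to k ≈ 10.7.
Then θ = 30.5/(10.7−1) ≈ 3.13.

k ≈ 10.7, θ ≈ 3.13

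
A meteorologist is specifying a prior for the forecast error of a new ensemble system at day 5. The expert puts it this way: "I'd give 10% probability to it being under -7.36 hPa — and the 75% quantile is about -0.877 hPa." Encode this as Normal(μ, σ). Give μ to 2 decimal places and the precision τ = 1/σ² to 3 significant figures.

The p-quantile of Normal(μ,σ) is μ + z_p·σ, with z_{0.1} = -1.282 and z_{0.75} = 0.6745.
Eliminate σ: μ = (z₂·x₁ − z₁·x₂)/(z₂ − z₁) = (0.6745·-7.36 − (-1.282)·-0.877)/1.956 = -3.11.
Then σ = (x₂ − x₁)/(z₂ − z₁) = (-0.877 − -7.36)/1.956 = 3.31.
Precision τ = 1/σ² = 1/3.314² = 0.091.

μ = -3.11, τ = 0.091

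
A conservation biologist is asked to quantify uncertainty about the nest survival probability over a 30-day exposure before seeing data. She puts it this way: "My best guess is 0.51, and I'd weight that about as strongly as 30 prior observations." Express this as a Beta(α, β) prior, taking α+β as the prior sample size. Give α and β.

Under the effective-sample-size interpretation, Beta(α, β) has prior mean α/(α+β) and prior sample size α+β.
So α+β = 30 and α/(α+β) = 0.51, giving α = 0.51·30 = 15.3 and β = 30 − 15.3 = 14.7.

α = 15.3, β = 14.7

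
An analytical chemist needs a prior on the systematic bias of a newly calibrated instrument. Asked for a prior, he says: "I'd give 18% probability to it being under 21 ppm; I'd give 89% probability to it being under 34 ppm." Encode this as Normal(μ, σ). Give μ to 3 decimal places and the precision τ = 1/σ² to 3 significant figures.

The p-quantile of Normal(μ,σ) is μ + z_p·σ, with z_{0.18} = -0.9154 and z_{0.89} = 1.227.
Eliminate σ: μ = (z₂·x₁ − z₁·x₂)/(z₂ − z₁) = (1.227·21 − (-0.9154)·34)/2.142 = 26.556.
Then σ = (x₂ − x₁)/(z₂ − z₁) = (34 − 21)/2.142 = 6.069.
Precision τ = 1/σ² = 1/6.069² = 0.0271.

μ = 26.556, τ = 0.0271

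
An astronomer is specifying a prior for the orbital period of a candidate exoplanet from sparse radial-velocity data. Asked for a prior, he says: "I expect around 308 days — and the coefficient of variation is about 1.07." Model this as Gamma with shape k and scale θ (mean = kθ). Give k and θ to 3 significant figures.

For Gamma(k, scale θ): mean = kθ, variance = kθ², so CV = 1/√k.
CV = 1.07, hence k = 1/CV² = 0.873.
Then θ = mean/k = 308/0.873 = 353.

k ≈ 0.873, θ ≈ 353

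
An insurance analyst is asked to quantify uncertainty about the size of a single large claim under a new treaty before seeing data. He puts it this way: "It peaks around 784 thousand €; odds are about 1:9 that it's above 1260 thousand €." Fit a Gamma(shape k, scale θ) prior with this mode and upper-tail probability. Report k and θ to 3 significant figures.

k ≈ 9.35, θ ≈ 93.9

Gamma(k,θ) with k>1 has mode (k−1)θ, so θ = 784/(k−1).
Need P(X < 1260) = 0.9 with θ tied to k this way. Start at k = 2, θ = 784: P(X<1260) ≈ 0.477.
Too low — raise k to concentrate. Iterating converges to k ≈ 9.35.
Then θ = 784/(9.35−1) ≈ 93.9.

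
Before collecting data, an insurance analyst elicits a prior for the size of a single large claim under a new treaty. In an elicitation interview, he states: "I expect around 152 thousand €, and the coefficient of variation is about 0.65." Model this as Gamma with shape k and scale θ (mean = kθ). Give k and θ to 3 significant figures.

For Gamma(k, scale θ): mean = kθ, variance = kθ², so CV = 1/√k.
CV = 0.65, hence k = 1/CV² = 2.37.
Then θ = mean/k = 152/2.37 = 64.2.

k ≈ 2.37, θ ≈ 64.2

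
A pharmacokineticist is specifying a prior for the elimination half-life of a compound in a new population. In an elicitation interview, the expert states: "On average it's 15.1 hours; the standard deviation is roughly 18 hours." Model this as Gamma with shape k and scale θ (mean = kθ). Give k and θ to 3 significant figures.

k ≈ 0.704, θ ≈ 21.5

For Gamma(k, scale θ): mean = kθ, variance = kθ², so CV = 1/√k.
CV = SD/mean = 18/15.1 = 1.192, hence k = 1/CV² = 0.704.
Then θ = mean/k = 15.1/0.704 = 21.5.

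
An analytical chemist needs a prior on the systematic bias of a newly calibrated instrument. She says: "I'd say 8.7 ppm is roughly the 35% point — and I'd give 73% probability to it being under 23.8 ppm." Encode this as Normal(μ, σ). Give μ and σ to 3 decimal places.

μ = 14.529, σ = 15.128

For Normal(μ,σ), the p-quantile is μ + z_p·σ. Here z_{0.35} = -0.3853, z_{0.73} = 0.6128.
So 8.7 = μ − 0.3853σ and 23.8 = μ + 0.6128σ.
Subtracting: σ = (23.8 − 8.7)/(0.6128 − (-0.3853)) = 15.128.
Then μ = 8.7 − (-0.3853)·15.128 = 14.529.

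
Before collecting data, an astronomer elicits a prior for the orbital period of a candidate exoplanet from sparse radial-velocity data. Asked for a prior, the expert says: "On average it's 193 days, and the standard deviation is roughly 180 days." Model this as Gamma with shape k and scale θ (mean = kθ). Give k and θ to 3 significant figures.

k ≈ 1.15, θ ≈ 168

For Gamma(k, scale θ): mean = kθ, variance = kθ², so CV = 1/√k.
CV = SD/mean = 180/193 = 0.9326, hence k = 1/CV² = 1.15.
Then θ = mean/k = 193/1.15 = 168.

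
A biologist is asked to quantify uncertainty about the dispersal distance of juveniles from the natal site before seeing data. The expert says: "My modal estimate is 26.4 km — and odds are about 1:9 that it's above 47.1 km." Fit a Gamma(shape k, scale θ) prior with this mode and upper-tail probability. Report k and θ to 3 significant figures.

Gamma(k,θ) with k>1 has mode (k−1)θ, so θ = 26.4/(k−1).
Need P(X < 47.1) = 0.9 with θ tied to k this way. Start at k = 2, θ = 26.4: P(X<47.1) ≈ 0.532.
Too low — raise k to concentrate. Iterating converges to k ≈ 6.68.
Then θ = 26.4/(6.68−1) ≈ 4.65.

k ≈ 6.68, θ ≈ 4.65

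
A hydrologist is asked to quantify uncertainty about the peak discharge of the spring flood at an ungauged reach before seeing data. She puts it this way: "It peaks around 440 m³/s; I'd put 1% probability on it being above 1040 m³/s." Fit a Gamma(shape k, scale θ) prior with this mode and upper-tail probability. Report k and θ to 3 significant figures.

Gamma(k,θ) with k>1 has mode (k−1)θ, so θ = 440/(k−1).
Need P(X < 1040) = 0.99 with θ tied to k this way. Start at k = 2, θ = 440: P(X<1040) ≈ 0.684.
Too low — raise k to concentrate. Iterating converges to k ≈ 7.42.
Then θ = 440/(7.42−1) ≈ 68.5.

k ≈ 7.42, θ ≈ 68.5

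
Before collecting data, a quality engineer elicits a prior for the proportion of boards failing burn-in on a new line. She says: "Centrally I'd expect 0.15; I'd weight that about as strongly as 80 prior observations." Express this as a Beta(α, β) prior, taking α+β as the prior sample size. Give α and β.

Under the effective-sample-size interpretation, Beta(α, β) has prior mean α/(α+β) and prior sample size α+β.
So α+β = 80 and α/(α+β) = 0.15, giving α = 0.15·80 = 12 and β = 80 − 12 = 68.

α = 12, β = 68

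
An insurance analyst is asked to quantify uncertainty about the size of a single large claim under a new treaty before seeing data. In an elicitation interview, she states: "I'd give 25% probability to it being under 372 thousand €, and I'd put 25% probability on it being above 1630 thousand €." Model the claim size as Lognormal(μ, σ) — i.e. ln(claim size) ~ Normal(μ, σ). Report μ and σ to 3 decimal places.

μ ≈ 6.658, σ ≈ 1.095

If T ~ Lognormal(μ,σ) then ln T ~ Normal(μ,σ), so the p-quantile of ln T is μ + z_p·σ.
ln(372) = 5.919 and ln(1630) = 7.396; z_{0.25} = -0.6745, z_{0.75} = 0.6745.
σ = (7.396 − 5.919)/(0.6745 − (-0.6745)) = 1.095.
μ = 5.919 − (-0.6745)·1.095 = 6.658.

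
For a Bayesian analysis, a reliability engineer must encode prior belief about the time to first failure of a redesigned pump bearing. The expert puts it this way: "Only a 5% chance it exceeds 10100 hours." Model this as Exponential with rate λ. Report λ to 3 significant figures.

P(T > 10100.0) = e^(−λ·10100.0) = 0.05, so λ = −ln(0.05)/10100.0 = 0.000297.

λ ≈ 0.000297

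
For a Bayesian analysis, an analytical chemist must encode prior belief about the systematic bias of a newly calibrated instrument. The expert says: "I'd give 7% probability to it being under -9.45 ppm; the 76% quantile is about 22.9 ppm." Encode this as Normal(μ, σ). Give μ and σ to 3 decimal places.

The p-quantile of Normal(μ,σ) is μ + z_p·σ, with z_{0.07} = -1.476 and z_{0.76} = 0.7063.
Eliminate σ: μ = (z₂·x₁ − z₁·x₂)/(z₂ − z₁) = (0.7063·-9.45 − (-1.476)·22.9)/2.182 = 12.429.
Then σ = (x₂ − x₁)/(z₂ − z₁) = (22.9 − -9.45)/2.182 = 14.825.

μ = 12.429, σ = 14.825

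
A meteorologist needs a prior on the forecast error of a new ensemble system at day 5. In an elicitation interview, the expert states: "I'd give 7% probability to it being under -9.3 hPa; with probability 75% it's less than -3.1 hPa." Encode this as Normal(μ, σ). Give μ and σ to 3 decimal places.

The p-quantile of Normal(μ,σ) is μ + z_p·σ, with z_{0.07} = -1.476 and z_{0.75} = 0.6745.
Eliminate σ: μ = (z₂·x₁ − z₁·x₂)/(z₂ − z₁) = (0.6745·-9.3 − (-1.476)·-3.1)/2.15 = -5.045.
Then σ = (x₂ − x₁)/(z₂ − z₁) = (-3.1 − -9.3)/2.15 = 2.883.

μ = -5.045, σ = 2.883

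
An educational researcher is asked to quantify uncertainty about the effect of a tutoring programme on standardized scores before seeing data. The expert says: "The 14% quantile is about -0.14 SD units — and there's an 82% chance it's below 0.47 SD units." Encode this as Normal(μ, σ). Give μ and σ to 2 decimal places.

μ = 0.19, σ = 0.31

For Normal(μ,σ), the p-quantile is μ + z_p·σ. Here z_{0.14} = -1.08, z_{0.82} = 0.9154.
So -0.14 = μ − 1.08σ and 0.47 = μ + 0.9154σ.
Subtracting: σ = (0.47 − -0.14)/(0.9154 − (-1.08)) = 0.31.
Then μ = -0.14 − (-1.08)·0.31 = 0.19.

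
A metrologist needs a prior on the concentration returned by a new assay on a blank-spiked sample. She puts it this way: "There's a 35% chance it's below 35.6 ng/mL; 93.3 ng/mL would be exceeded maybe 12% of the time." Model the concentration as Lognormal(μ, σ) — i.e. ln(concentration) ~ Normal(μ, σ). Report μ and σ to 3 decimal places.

μ ≈ 3.810, σ ≈ 0.617

If T ~ Lognormal(μ,σ) then ln T ~ Normal(μ,σ), so the p-quantile of ln T is μ + z_p·σ.
ln(35.6) = 3.572 and ln(93.3) = 4.536; z_{0.35} = -0.3853, z_{0.88} = 1.175.
σ = (4.536 − 3.572)/(1.175 − (-0.3853)) = 0.617.
μ = 3.572 − (-0.3853)·0.617 = 3.810.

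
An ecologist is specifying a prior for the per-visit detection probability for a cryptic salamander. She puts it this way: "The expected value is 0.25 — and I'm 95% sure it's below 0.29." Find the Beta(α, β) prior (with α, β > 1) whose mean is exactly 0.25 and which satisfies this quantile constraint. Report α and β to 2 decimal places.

With mean 0.25 fixed, write α = 0.25s, β = 0.75s where s = α+β.
Need P(θ < 0.29) = 0.95 under Beta(0.25s, 0.75s). Normal approximation: (q−m)/√(m(1−m)/s) ≈ z_{0.95} = 1.64, so s ≈ 0.25·0.75·(1.64)²/(0.29−0.25)² = 317.1.
At s = 317.1: P(θ<0.29) ≈ 0.947. Adjusting to match 0.95 gives s ≈ 330.01.
So α = 0.25·330.01 ≈ 82.50, β = 0.75·330.01 ≈ 247.51.

α ≈ 82.50, β ≈ 247.51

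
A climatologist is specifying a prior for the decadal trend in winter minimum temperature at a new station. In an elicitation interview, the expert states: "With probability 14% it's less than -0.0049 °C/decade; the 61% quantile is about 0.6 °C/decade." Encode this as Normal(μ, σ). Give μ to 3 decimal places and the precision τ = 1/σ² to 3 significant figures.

μ = 0.476, τ = 5.05

The p-quantile of Normal(μ,σ) is μ + z_p·σ, with z_{0.14} = -1.08 and z_{0.61} = 0.2793.
Eliminate σ: μ = (z₂·x₁ − z₁·x₂)/(z₂ − z₁) = (0.2793·-0.0049 − (-1.08)·0.6)/1.36 = 0.476.
Then σ = (x₂ − x₁)/(z₂ − z₁) = (0.6 − -0.0049)/1.36 = 0.445.
Precision τ = 1/σ² = 1/0.4449² = 5.05.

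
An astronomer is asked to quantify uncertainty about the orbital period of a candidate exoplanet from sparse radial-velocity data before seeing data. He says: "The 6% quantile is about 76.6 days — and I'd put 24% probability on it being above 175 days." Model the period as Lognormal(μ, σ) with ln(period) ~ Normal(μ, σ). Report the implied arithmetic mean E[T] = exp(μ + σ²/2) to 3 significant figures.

If T ~ Lognormal(μ,σ) then ln T ~ Normal(μ,σ), so the p-quantile of ln T is μ + z_p·σ.
ln(76.6) = 4.339 and ln(175) = 5.165; z_{0.06} = -1.555, z_{0.76} = 0.7063.
σ = (5.165 − 4.339)/(0.7063 − (-1.555)) = 0.365.
μ = 4.339 − (-1.555)·0.365 = 4.907.
E[T] = exp(μ + σ²/2) = exp(4.907 + 0.0668) = 145 days.

E[T] ≈ 145 days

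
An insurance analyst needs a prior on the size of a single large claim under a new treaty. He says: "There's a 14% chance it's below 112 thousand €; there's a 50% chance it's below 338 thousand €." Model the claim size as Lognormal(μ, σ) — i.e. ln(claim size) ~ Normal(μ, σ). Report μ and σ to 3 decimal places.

μ ≈ 5.823, σ ≈ 1.022

If T ~ Lognormal(μ,σ) then ln T ~ Normal(μ,σ), so the p-quantile of ln T is μ + z_p·σ.
ln(112) = 4.718 and ln(338) = 5.823; z_{0.14} = -1.08, z_{0.5} = 0.
σ = (5.823 − 4.718)/(0 − (-1.08)) = 1.022.
μ = 4.718 − (-1.08)·1.022 = 5.823.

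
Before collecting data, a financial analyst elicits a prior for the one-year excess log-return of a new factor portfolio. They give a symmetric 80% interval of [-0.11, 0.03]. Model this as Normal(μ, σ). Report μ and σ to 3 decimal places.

A symmetric 80% interval runs μ ± z·σ with z = 1.282.
Half-width = 0.07, so σ = 0.07/1.282 = 0.055.
μ is the interval midpoint, -0.040.

μ = -0.040, σ = 0.055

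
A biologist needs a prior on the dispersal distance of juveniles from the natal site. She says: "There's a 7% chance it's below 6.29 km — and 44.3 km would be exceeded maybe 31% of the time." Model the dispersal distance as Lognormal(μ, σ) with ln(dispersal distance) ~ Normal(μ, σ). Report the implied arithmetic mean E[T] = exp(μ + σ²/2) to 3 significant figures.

E[T] ≈ 44.3 km

If T ~ Lognormal(μ,σ) then ln T ~ Normal(μ,σ), so the p-quantile of ln T is μ + z_p·σ.
ln(6.29) = 1.839 and ln(44.3) = 3.791; z_{0.07} = -1.476, z_{0.69} = 0.4959.
σ = (3.791 − 1.839)/(0.4959 − (-1.476)) = 0.990.
μ = 1.839 − (-1.476)·0.990 = 3.300.
E[T] = exp(μ + σ²/2) = exp(3.300 + 0.4901) = 44.3 km.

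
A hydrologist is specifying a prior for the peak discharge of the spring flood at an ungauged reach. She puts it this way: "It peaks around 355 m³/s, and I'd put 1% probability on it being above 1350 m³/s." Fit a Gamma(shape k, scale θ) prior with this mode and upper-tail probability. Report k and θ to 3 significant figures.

k ≈ 3.38, θ ≈ 149

Gamma(k,θ) with k>1 has mode (k−1)θ, so θ = 355/(k−1).
Need P(X < 1350) = 0.99 with θ tied to k this way. Start at k = 2, θ = 355: P(X<1350) ≈ 0.893.
Too low — raise k to concentrate. Iterating converges to k ≈ 3.38.
Then θ = 355/(3.38−1) ≈ 149.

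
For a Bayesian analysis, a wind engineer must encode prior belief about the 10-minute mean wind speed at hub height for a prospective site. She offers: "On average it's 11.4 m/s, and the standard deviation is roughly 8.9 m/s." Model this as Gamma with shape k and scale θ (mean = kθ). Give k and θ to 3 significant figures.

For Gamma(k, scale θ): mean = kθ, variance = kθ², so CV = 1/√k.
CV = SD/mean = 8.9/11.4 = 0.7807, hence k = 1/CV² = 1.64.
Then θ = mean/k = 11.4/1.64 = 6.95.

k ≈ 1.64, θ ≈ 6.95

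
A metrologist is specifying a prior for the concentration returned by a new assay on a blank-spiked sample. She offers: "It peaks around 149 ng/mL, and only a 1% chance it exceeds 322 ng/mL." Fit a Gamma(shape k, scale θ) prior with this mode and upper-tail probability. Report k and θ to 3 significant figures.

Gamma(k,θ) with k>1 has mode (k−1)θ, so θ = 149/(k−1).
Need P(X < 322) = 0.99 with θ tied to k this way. Start at k = 2, θ = 149: P(X<322) ≈ 0.636.
Too low — raise k to concentrate. Iterating converges to k ≈ 9.15.
Then θ = 149/(9.15−1) ≈ 18.3.

k ≈ 9.15, θ ≈ 18.3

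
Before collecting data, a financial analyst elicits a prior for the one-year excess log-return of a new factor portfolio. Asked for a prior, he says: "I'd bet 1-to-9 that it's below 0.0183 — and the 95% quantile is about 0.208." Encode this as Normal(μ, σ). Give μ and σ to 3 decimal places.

For Normal(μ,σ), the p-quantile is μ + z_p·σ. Here z_{0.1} = -1.282, z_{0.95} = 1.645.
So 0.0183 = μ − 1.282σ and 0.208 = μ + 1.645σ.
Subtracting: σ = (0.208 − 0.0183)/(1.645 − (-1.282)) = 0.065.
Then μ = 0.0183 − (-1.282)·0.065 = 0.101.

μ = 0.101, σ = 0.065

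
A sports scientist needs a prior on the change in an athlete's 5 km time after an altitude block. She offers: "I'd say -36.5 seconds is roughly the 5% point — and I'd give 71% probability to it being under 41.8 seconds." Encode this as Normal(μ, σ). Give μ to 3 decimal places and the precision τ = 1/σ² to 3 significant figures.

For Normal(μ,σ), the p-quantile is μ + z_p·σ. Here z_{0.05} = -1.645, z_{0.71} = 0.5534.
So -36.5 = μ − 1.645σ and 41.8 = μ + 0.5534σ.
Subtracting: σ = (41.8 − -36.5)/(0.5534 − (-1.645)) = 35.619.
Then μ = -36.5 − (-1.645)·35.619 = 22.089.
Precision τ = 1/σ² = 1/35.62² = 0.000788.

μ = 22.089, τ = 0.000788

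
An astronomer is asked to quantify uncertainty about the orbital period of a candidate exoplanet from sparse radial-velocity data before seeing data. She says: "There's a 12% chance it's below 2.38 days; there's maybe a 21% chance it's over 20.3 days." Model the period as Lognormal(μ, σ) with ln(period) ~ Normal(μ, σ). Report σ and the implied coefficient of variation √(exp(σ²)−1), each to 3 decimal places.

If T ~ Lognormal(μ,σ) then ln T ~ Normal(μ,σ), so the p-quantile of ln T is μ + z_p·σ.
ln(2.38) = 0.8671 and ln(20.3) = 3.011; z_{0.12} = -1.175, z_{0.79} = 0.8064.
σ = (3.011 − 0.8671)/(0.8064 − (-1.175)) = 1.082.
μ = 0.8671 − (-1.175)·1.082 = 2.138.
CV = √(exp(σ²)−1) = √(exp(1.1703)−1) = 1.491.

σ ≈ 1.082, CV ≈ 1.491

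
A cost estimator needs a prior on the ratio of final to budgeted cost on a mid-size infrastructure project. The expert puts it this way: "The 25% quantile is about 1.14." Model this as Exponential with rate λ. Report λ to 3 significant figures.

P(T < 1.14) = 1 − e^(−λ·1.14) = 0.25, so λ = −ln(1−0.25)/1.14 = −ln(0.75)/1.14 = 0.252.

λ ≈ 0.252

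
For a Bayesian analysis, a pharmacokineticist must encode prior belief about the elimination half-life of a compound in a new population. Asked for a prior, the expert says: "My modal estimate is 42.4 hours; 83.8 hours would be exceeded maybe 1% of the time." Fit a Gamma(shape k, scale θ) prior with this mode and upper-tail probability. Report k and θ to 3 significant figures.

k ≈ 11.6, θ ≈ 4

Gamma(k,θ) with k>1 has mode (k−1)θ, so θ = 42.4/(k−1).
Need P(X < 83.8) = 0.99 with θ tied to k this way. Start at k = 2, θ = 42.4: P(X<83.8) ≈ 0.588.
Too low — raise k to concentrate. Iterating converges to k ≈ 11.6.
Then θ = 42.4/(11.6−1) ≈ 4.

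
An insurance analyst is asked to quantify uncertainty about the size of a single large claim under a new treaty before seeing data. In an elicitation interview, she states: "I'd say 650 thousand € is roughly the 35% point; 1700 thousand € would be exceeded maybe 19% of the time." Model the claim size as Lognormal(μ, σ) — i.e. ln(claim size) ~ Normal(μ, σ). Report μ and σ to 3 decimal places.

μ ≈ 6.770, σ ≈ 0.761

If T ~ Lognormal(μ,σ) then ln T ~ Normal(μ,σ), so the p-quantile of ln T is μ + z_p·σ.
ln(650) = 6.477 and ln(1700) = 7.438; z_{0.35} = -0.3853, z_{0.81} = 0.8779.
σ = (7.438 − 6.477)/(0.8779 − (-0.3853)) = 0.761.
μ = 6.477 − (-0.3853)·0.761 = 6.770.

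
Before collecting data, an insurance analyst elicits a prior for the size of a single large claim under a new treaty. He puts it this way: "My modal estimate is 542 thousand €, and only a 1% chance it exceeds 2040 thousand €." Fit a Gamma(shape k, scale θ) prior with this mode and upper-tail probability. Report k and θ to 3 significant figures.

k ≈ 3.42, θ ≈ 224

Gamma(k,θ) with k>1 has mode (k−1)θ, so θ = 542/(k−1).
Need P(X < 2040) = 0.99 with θ tied to k this way. Start at k = 2, θ = 542: P(X<2040) ≈ 0.890.
Too low — raise k to concentrate. Iterating converges to k ≈ 3.42.
Then θ = 542/(3.42−1) ≈ 224.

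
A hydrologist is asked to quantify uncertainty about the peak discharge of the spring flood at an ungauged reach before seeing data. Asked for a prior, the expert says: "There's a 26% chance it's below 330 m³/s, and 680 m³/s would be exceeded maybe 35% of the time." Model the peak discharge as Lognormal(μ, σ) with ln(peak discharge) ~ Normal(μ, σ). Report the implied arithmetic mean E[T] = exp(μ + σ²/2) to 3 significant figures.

E[T] ≈ 664 m³/s

If T ~ Lognormal(μ,σ) then ln T ~ Normal(μ,σ), so the p-quantile of ln T is μ + z_p·σ.
ln(330) = 5.799 and ln(680) = 6.522; z_{0.26} = -0.6433, z_{0.65} = 0.3853.
σ = (6.522 − 5.799)/(0.3853 − (-0.6433)) = 0.703.
μ = 5.799 − (-0.6433)·0.703 = 6.251.
E[T] = exp(μ + σ²/2) = exp(6.251 + 0.2470) = 664 m³/s.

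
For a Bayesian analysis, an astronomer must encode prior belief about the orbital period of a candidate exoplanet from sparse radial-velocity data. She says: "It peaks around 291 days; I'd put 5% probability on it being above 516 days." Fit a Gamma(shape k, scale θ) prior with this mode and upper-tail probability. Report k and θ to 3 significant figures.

k ≈ 9.5, θ ≈ 34.2

Gamma(k,θ) with k>1 has mode (k−1)θ, so θ = 291/(k−1).
Need P(X < 516) = 0.95 with θ tied to k this way. Start at k = 2, θ = 291: P(X<516) ≈ 0.529.
Too low — raise k to concentrate. Iterating converges to k ≈ 9.5.
Then θ = 291/(9.5−1) ≈ 34.2.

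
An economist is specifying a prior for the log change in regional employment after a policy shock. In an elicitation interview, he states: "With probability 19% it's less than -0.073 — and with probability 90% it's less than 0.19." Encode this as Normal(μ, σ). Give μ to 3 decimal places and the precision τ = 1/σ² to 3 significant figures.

The p-quantile of Normal(μ,σ) is μ + z_p·σ, with z_{0.19} = -0.8779 and z_{0.9} = 1.282.
Eliminate σ: μ = (z₂·x₁ − z₁·x₂)/(z₂ − z₁) = (1.282·-0.073 − (-0.8779)·0.19)/2.159 = 0.034.
Then σ = (x₂ − x₁)/(z₂ − z₁) = (0.19 − -0.073)/2.159 = 0.122.
Precision τ = 1/σ² = 1/0.1218² = 67.4.

μ = 0.034, τ = 67.4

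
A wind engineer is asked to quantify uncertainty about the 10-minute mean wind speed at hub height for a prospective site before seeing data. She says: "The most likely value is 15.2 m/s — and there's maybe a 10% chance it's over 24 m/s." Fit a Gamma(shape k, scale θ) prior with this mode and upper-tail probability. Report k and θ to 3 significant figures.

k ≈ 9.99, θ ≈ 1.69

Gamma(k,θ) with k>1 has mode (k−1)θ, so θ = 15.2/(k−1).
Need P(X < 24) = 0.9 with θ tied to k this way. Start at k = 2, θ = 15.2: P(X<24) ≈ 0.468.
Too low — raise k to concentrate. Iterating converges to k ≈ 9.99.
Then θ = 15.2/(9.99−1) ≈ 1.69.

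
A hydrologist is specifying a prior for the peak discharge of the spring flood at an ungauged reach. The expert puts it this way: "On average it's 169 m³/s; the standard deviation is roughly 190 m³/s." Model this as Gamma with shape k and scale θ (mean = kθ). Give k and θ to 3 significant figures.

For Gamma(k, scale θ): mean = kθ, variance = kθ², so CV = 1/√k.
CV = SD/mean = 190/169 = 1.124, hence k = 1/CV² = 0.791.
Then θ = mean/k = 169/0.791 = 214.

k ≈ 0.791, θ ≈ 214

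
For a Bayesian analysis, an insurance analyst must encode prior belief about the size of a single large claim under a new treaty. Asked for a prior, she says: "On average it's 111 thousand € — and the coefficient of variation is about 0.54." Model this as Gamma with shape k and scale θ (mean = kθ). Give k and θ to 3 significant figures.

For Gamma(k, scale θ): mean = kθ, variance = kθ², so CV = 1/√k.
CV = 0.54, hence k = 1/CV² = 3.43.
Then θ = mean/k = 111/3.43 = 32.4.

k ≈ 3.43, θ ≈ 32.4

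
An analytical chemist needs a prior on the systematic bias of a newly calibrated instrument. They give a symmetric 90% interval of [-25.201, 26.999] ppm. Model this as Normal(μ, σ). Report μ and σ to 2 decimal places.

μ = 0.90, σ = 15.87

A symmetric 90% interval runs μ ± z·σ with z = 1.645.
Half-width = 26.1, so σ = 26.1/1.645 = 15.87.
μ is the interval midpoint, 0.90.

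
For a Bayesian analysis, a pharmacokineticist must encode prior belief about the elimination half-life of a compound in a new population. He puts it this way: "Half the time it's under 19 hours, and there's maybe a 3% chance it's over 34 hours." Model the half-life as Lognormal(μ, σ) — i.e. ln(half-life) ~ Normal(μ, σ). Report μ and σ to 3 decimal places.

If T ~ Lognormal(μ,σ) then ln T ~ Normal(μ,σ), so the p-quantile of ln T is μ + z_p·σ.
ln(19) = 2.944 and ln(34) = 3.526; z_{0.5} = 0, z_{0.97} = 1.881.
σ = (3.526 − 2.944)/(1.881 − (0)) = 0.309.
μ = 2.944 − (0)·0.309 = 2.944.

μ ≈ 2.944, σ ≈ 0.309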